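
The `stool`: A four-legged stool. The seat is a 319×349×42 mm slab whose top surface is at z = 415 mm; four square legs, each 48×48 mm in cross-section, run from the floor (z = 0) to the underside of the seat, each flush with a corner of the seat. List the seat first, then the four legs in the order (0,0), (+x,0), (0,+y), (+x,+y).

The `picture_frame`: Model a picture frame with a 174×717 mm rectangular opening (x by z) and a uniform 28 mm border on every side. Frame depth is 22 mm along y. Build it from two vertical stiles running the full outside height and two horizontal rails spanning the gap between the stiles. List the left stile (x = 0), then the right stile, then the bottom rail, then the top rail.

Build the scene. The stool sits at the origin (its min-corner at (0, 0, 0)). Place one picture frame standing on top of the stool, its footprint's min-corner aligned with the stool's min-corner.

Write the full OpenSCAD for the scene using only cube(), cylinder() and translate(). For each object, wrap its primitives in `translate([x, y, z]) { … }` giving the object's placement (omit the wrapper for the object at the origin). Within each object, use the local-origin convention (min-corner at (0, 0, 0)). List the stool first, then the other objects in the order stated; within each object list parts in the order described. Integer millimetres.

translate([0, 0, 373]) cube([319, 349, 42]);
cube([48, 48, 373]);
translate([271, 0, 0]) cube([48, 48, 373]);
translate([0, 301, 0]) cube([48, 48, 373]);
translate([271, 301, 0]) cube([48, 48, 373]);
translate([0, 0, 415]) {
  cube([28, 22, 773]);
  translate([202, 0, 0]) cube([28, 22, 773]);
  translate([28, 0, 0]) cube([174, 22, 28]);
  translate([28, 0, 745]) cube([174, 22, 28]);
}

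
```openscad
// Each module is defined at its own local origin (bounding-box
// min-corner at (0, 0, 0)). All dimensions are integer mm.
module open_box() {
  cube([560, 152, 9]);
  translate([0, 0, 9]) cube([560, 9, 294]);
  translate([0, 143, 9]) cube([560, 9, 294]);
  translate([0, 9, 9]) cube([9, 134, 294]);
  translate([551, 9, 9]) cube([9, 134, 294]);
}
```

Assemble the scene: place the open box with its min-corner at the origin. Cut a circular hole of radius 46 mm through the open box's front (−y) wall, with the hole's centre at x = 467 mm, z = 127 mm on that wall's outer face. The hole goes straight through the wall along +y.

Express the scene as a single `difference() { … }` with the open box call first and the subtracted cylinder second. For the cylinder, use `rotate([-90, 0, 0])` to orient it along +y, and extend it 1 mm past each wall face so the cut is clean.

difference() {
  open_box();
  translate([467, -1, 127]) rotate([-90, 0, 0]) cylinder(h = 11, r = 46);
}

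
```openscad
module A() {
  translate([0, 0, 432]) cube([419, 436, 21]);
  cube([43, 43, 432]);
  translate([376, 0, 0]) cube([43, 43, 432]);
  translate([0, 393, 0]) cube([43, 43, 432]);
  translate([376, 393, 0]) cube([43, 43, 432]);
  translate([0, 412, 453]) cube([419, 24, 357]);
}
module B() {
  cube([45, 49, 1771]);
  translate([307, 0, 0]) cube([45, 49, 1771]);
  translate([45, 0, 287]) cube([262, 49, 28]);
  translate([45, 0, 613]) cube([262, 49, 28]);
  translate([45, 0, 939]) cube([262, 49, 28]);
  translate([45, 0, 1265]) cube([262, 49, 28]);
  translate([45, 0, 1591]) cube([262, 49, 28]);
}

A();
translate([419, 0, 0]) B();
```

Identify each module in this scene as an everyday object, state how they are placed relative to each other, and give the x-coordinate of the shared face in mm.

The chair's +x face and the ladder's −x face are both at x = 419 mm.

A is a chair. B is a ladder. The ladder is against the chair's +x side, with their −y faces flush. The x-coordinate of the shared face is 419 mm.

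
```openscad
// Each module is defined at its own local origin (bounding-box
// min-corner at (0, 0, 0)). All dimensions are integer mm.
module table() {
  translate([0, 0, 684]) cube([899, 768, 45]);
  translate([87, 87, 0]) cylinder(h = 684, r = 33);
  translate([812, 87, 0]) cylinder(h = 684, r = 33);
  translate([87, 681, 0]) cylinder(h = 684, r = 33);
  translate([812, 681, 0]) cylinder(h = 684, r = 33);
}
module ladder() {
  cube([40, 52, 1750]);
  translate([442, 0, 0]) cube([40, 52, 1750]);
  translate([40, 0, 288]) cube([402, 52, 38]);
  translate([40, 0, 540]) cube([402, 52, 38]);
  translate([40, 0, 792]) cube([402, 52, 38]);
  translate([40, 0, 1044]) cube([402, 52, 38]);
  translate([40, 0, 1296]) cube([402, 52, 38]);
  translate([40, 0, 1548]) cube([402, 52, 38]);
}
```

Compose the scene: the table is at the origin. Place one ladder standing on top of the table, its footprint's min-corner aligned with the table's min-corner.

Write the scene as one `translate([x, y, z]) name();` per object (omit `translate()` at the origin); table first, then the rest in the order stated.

table();
translate([0, 0, 729]) ladder();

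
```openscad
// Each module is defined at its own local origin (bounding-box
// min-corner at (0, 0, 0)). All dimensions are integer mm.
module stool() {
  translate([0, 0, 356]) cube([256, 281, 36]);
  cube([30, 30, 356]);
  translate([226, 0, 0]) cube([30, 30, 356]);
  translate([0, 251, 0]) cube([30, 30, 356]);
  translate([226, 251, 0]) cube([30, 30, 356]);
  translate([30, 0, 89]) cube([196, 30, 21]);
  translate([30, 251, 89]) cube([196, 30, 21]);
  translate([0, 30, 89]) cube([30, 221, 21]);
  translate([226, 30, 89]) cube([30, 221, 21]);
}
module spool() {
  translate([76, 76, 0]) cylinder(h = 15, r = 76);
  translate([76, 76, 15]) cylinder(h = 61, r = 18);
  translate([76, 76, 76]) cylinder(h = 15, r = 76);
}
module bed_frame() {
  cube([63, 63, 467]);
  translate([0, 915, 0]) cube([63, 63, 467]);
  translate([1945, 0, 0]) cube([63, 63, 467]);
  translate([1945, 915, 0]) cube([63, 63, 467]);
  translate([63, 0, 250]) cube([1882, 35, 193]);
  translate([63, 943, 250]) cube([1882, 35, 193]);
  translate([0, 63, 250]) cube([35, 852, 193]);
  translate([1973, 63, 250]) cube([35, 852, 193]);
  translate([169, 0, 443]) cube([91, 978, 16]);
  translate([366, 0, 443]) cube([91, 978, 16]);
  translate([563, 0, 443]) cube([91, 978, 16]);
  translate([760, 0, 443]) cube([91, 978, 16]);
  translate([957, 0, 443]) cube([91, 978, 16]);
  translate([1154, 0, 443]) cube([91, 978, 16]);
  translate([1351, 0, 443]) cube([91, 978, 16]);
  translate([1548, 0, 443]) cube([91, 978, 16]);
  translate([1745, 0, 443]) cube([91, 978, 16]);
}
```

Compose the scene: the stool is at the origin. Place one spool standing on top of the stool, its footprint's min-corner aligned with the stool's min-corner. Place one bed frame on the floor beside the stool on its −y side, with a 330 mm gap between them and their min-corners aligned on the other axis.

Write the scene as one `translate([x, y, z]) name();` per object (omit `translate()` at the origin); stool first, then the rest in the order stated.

stool();
translate([0, 0, 392]) spool();
translate([0, -1308, 0]) bed_frame();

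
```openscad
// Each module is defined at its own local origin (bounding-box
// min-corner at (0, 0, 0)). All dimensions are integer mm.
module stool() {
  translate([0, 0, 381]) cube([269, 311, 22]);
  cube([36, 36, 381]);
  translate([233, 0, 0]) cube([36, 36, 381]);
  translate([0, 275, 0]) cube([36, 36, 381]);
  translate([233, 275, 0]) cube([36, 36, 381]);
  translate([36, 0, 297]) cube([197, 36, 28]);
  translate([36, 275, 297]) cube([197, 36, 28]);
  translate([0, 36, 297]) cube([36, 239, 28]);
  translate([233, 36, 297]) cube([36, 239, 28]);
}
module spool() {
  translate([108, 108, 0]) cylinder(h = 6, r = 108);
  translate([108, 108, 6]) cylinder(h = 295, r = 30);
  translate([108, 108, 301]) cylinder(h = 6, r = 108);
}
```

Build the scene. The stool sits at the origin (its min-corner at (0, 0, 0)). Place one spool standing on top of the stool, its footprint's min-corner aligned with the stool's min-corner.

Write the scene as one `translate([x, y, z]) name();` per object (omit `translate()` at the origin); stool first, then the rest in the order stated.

stool();
translate([0, 0, 403]) spool();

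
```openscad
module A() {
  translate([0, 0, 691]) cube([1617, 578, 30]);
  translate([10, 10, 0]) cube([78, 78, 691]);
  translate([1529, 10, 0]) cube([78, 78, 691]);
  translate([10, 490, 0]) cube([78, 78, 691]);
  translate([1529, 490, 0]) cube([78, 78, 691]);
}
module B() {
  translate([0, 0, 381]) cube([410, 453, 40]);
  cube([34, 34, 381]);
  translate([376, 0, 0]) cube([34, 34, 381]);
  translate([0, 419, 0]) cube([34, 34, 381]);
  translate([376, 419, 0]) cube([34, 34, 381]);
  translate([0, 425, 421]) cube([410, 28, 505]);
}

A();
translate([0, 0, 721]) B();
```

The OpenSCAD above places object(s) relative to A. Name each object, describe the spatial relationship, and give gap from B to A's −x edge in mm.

The chair's min-x is at 0; the table's min-x is 0; gap = 0 mm.

A is a table. B is a chair. The chair is on top of the table. The gap from the chair to the table's −x edge is 0 mm.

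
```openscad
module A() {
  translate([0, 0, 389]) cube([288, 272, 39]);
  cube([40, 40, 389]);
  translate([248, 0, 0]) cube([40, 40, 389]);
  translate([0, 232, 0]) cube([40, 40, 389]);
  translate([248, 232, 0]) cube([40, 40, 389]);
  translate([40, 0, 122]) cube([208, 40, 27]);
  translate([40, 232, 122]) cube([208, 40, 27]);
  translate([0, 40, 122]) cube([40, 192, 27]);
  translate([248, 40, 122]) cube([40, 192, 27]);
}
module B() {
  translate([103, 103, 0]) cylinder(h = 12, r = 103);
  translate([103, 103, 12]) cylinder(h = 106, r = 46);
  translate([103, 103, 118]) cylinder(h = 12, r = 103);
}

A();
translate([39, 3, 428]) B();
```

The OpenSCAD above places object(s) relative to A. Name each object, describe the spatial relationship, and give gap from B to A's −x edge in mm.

A is a stool. B is a spool. The spool is on top of the stool. The gap from the spool to the stool's −x edge is 39 mm.

The spool's min-x is at 39; the stool's min-x is 0; gap = 39 mm.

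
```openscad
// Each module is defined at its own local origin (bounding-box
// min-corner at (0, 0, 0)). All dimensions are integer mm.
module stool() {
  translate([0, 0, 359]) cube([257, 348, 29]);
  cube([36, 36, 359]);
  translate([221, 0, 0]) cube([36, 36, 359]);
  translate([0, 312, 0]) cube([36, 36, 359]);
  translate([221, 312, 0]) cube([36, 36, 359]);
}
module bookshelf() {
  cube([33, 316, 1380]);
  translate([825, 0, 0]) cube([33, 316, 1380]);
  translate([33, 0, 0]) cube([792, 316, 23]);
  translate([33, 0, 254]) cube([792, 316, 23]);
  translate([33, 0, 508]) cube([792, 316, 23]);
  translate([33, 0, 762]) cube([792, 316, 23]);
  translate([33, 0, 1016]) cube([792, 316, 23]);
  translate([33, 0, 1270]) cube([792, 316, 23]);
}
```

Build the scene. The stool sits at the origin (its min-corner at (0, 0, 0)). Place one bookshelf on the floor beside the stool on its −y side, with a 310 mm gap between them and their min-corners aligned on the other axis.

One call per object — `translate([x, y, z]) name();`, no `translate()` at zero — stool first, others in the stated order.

stool();
translate([0, -626, 0]) bookshelf();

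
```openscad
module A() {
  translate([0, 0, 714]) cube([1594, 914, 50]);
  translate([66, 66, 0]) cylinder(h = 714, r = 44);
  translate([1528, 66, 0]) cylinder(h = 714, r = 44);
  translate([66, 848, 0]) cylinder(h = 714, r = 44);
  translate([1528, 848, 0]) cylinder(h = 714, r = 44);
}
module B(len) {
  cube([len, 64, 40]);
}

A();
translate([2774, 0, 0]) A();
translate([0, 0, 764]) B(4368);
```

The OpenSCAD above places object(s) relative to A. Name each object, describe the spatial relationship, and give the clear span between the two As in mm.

A is a table. B is a beam. A beam spans the tops of two tables. The clear span between the two tables is 1180 mm.

Second table starts at x = 2774; first ends at x = 1594; clear span = 2774 − 1594 = 1180 mm.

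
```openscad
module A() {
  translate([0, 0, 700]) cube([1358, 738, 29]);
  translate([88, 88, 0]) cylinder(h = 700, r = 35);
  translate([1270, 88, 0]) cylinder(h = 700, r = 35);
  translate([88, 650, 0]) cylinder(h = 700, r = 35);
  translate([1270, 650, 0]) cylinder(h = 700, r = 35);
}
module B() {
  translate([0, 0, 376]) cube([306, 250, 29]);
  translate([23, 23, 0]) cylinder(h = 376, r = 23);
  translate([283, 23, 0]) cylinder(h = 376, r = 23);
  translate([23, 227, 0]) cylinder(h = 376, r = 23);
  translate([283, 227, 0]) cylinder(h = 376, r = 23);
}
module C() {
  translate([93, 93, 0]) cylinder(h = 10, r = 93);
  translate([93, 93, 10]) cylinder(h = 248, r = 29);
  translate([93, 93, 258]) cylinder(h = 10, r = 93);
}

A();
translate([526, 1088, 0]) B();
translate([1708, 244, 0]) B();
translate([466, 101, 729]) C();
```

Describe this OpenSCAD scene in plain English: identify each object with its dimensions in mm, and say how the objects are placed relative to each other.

A is a rectangular dining table. The top is 1358×738×29 mm with its upper surface at z = 729 mm. It stands on four round legs of 70 mm diameter, each leg's bounding box inset 53 mm from the nearest pair of top edges, running from the floor to the underside of the top.

B is a four-legged stool. The seat is a 306×250×29 mm slab whose top surface is at z = 405 mm; four round legs, each 46 mm in diameter, run from the floor (z = 0) to the underside of the seat, each leg's axis is inset half a diameter from the nearest pair of seat edges (so the leg's bounding box is flush with the corner).

C is a spool: two coaxial disc flanges of radius 93 mm and thickness 10 mm, joined by a core cylinder of radius 29 mm and height 248 mm. The lower flange rests on z = 0 and the three cylinders share a vertical axis.

Two stools sit around the table at the +y, +x sides. The spool is on top of the table.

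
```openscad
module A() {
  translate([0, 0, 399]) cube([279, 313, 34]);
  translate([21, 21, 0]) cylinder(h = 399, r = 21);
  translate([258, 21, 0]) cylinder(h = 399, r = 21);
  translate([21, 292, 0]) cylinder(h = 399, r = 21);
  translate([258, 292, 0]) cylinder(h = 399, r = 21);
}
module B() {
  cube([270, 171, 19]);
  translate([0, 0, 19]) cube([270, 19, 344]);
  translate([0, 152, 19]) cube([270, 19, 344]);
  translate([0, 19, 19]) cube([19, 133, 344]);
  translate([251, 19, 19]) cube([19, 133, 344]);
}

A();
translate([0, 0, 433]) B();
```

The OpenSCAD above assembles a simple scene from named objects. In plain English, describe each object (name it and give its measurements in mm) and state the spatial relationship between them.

A is a simple wooden stool: a rectangular seat 279 mm (x) by 313 mm (y), 34 mm thick, top face at z = 433 mm, on four round legs, each 42 mm in diameter. The legs rest on z = 0, each leg's axis is inset half a diameter from the nearest pair of seat edges (so the leg's bounding box is flush with the corner).

B is an open-topped rectangular box: outside dimensions 270×171×363 mm, with a uniform wall and base thickness of 19 mm. The base is a full 270×171 slab on the floor; four walls sit on top of the base. The front and back walls (the −y and +y sides) span the full width; the two side walls fit between them.

The open box is on top of the stool.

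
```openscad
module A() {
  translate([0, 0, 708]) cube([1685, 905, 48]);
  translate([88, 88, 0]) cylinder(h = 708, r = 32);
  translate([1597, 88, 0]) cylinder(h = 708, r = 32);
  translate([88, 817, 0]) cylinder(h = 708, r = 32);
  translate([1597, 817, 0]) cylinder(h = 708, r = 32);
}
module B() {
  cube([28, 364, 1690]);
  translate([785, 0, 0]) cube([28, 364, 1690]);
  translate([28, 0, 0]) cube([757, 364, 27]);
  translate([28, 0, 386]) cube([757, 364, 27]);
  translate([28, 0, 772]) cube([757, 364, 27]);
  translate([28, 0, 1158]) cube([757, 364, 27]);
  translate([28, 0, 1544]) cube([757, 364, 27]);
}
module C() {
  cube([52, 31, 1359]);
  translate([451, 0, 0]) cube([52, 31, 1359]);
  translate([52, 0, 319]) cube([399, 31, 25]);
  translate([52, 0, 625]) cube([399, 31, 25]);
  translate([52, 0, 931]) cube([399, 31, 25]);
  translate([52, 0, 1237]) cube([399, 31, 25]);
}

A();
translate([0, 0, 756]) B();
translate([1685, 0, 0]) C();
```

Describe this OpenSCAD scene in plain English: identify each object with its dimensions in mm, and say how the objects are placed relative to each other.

A is a rectangular dining table. The top is 1685×905×48 mm with its upper surface at z = 756 mm. It stands on four round legs of 64 mm diameter, each leg's bounding box inset 56 mm from the nearest pair of top edges, running from the floor to the underside of the top.

B is a bookshelf 813 mm wide overall, 364 mm deep and 1690 mm tall. The two sides are 28 mm thick vertical panels. 5 horizontal shelves of 27 mm thickness span between the inner faces of the sides; the lowest shelf sits on the floor and shelves are stacked with a clear vertical gap of 359 mm between each pair.

C is a straight ladder. Two 52×31 mm vertical rails, 1359 mm tall, stand 503 mm apart (outside-to-outside) with their front faces coplanar on the −y side. 4 rungs, each 31 mm deep and 25 mm tall, span between the inner faces of the rails, front faces flush with the rails. The lowest rung's underside is at z = 319 mm and rungs are spaced 306 mm apart (underside to underside).

The bookshelf is on top of the table. The ladder is against the table's +x side, with their −y faces flush.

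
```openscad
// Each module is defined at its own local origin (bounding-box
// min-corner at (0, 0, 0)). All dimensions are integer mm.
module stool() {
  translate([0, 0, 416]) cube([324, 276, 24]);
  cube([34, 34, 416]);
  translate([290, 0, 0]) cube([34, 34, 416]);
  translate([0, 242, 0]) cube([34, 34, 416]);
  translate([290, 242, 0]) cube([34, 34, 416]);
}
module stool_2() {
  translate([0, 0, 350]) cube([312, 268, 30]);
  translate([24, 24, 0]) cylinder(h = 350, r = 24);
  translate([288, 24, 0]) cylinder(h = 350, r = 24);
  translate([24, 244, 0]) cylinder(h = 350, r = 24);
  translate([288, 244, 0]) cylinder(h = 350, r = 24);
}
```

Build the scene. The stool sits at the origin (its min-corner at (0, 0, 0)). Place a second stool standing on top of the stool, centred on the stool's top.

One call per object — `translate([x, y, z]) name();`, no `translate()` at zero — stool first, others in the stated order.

stool();
translate([6, 4, 440]) stool_2();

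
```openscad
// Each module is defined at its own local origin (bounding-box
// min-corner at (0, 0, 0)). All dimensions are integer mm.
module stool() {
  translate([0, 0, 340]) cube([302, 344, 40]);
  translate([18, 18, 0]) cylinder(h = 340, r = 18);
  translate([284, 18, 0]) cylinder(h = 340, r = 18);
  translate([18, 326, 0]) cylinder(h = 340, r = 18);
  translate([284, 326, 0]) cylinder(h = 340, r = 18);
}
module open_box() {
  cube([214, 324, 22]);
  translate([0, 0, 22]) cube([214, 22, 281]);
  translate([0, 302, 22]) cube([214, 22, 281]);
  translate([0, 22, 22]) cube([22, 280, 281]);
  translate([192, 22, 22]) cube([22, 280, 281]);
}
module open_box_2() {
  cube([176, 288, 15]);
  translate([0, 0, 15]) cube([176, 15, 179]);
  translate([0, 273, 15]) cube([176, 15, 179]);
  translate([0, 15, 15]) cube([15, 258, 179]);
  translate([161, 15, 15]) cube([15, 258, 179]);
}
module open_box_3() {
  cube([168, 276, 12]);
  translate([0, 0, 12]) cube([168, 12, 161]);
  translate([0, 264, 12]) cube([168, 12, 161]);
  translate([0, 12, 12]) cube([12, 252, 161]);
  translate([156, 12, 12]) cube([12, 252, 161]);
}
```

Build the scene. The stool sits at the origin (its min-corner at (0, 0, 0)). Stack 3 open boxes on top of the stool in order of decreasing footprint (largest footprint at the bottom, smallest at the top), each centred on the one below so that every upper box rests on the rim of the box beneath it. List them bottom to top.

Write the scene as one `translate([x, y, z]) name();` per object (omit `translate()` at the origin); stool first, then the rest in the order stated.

stool();
translate([44, 10, 380]) open_box();
translate([63, 28, 683]) open_box_2();
translate([67, 34, 877]) open_box_3();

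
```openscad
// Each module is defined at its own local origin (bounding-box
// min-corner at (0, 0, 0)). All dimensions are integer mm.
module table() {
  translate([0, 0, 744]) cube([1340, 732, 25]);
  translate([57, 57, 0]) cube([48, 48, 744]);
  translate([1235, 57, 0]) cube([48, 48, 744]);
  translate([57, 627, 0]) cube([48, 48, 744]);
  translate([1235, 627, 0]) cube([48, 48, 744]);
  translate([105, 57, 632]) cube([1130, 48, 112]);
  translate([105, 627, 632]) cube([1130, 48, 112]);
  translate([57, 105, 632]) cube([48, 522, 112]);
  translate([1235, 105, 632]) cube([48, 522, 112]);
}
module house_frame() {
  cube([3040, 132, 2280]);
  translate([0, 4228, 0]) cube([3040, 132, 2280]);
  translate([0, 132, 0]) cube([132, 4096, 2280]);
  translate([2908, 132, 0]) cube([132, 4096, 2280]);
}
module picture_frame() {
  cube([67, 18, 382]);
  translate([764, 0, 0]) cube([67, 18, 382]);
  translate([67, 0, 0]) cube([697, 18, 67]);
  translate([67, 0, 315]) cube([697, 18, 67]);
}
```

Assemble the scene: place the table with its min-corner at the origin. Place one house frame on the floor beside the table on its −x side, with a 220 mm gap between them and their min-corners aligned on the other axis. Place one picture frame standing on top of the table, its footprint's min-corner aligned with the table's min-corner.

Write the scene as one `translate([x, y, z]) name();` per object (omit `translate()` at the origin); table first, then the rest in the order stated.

table();
translate([-3260, 0, 0]) house_frame();
translate([0, 0, 769]) picture_frame();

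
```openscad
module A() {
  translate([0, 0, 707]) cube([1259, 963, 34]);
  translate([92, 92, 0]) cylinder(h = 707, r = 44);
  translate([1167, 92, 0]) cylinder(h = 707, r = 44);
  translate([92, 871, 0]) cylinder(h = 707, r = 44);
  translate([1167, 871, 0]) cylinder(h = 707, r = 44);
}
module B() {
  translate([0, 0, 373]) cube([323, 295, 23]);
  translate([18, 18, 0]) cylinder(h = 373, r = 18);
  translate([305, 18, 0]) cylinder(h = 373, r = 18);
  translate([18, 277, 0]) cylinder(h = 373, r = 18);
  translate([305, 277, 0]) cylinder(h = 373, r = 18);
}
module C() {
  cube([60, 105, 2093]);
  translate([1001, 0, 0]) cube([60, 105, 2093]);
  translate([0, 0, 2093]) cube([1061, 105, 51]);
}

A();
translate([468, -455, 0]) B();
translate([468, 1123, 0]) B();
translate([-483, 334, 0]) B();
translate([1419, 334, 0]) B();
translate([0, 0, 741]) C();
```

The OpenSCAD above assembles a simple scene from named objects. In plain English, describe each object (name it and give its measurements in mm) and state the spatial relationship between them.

A is a table: top 1259 mm (x) × 963 mm (y), 34 mm thick, upper face at z = 741 mm, on four round legs of 88 mm diameter, each leg's bounding box inset 48 mm from the nearest pair of top edges, running from z = 0 to the bottom of the top.

B is a four-legged stool. The seat is 323×295 mm, 23 mm thick, top at z = 396 mm. It stands on four round legs, each 36 mm in diameter, from z = 0 to the seat underside, each leg's axis is inset half a diameter from the nearest pair of seat edges (so the leg's bounding box is flush with the corner).

C is a rectangular door frame: two vertical jambs of 60×105 mm section, 2093 mm tall, with a clear opening 941 mm wide between their inner faces. A header 51 mm tall and 105 mm deep lies on top of the jambs and spans the full outside width.

Four stools sit around the table at the −y, +y, −x, +x sides. The door frame is on top of the table.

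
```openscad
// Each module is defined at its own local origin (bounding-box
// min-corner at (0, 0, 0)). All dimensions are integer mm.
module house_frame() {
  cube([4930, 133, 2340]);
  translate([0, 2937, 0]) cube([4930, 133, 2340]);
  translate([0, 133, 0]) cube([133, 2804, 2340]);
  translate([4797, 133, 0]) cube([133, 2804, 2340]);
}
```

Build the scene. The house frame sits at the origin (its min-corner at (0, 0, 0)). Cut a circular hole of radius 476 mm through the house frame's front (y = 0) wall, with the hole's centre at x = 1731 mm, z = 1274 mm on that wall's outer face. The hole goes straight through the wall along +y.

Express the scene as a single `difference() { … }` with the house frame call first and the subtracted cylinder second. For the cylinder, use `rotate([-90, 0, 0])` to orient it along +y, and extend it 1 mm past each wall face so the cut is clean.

difference() {
  house_frame();
  translate([1731, -1, 1274]) rotate([-90, 0, 0]) cylinder(h = 135, r = 476);
}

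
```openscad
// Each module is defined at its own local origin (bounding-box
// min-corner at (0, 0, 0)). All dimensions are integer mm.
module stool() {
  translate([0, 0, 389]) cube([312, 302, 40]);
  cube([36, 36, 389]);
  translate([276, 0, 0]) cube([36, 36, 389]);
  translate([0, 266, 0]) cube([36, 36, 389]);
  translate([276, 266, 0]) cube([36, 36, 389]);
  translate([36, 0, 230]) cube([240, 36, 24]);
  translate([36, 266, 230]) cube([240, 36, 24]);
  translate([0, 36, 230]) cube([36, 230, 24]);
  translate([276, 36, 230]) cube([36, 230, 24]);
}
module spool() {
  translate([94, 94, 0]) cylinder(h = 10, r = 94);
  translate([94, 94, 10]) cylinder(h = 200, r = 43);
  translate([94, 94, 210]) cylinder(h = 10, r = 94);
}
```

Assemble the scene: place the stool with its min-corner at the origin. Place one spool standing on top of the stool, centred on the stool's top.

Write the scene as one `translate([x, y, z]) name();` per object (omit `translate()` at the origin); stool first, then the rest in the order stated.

stool();
translate([62, 57, 429]) spool();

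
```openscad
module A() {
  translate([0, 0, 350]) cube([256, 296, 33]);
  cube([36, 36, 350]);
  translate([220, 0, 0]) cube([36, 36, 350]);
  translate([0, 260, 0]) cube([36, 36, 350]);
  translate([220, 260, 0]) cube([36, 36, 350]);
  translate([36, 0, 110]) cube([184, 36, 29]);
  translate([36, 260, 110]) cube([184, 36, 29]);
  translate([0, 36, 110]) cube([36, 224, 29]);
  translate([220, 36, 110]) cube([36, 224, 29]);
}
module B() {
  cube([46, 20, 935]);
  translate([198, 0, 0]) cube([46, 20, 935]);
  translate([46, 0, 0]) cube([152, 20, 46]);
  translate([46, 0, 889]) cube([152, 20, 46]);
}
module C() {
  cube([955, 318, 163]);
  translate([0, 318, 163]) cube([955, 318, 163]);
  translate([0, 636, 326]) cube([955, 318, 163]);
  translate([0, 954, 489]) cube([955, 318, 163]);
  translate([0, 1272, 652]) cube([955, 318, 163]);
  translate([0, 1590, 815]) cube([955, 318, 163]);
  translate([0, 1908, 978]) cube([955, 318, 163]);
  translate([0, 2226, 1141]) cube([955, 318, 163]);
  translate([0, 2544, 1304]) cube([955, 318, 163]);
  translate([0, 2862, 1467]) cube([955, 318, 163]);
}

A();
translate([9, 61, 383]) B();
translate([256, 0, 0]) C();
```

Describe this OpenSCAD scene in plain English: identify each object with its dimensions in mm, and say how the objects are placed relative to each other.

A is a simple wooden stool: a rectangular seat 256 mm (x) by 296 mm (y), 33 mm thick, top face at z = 383 mm, on four square legs, each 36×36 mm in cross-section. The legs rest on z = 0, each flush with a corner of the seat. Four stretchers, 36 mm wide and 29 mm tall, connect adjacent legs with their undersides at z = 110 mm, each running between the inner faces of the legs it joins and aligned with the legs' outer faces on the other axis.

B is a rectangular picture frame lying in the x–z plane (depth along y). The opening is 152 mm wide (x) by 843 mm tall (z), surrounded by a border 46 mm wide on all four sides. The frame is 20 mm deep and is made of two full-height vertical stiles with two horizontal rails fitted between them.

C is a straight staircase of 10 solid steps. Each step is 955 mm wide (x), 318 mm deep (y, the going) and 163 mm tall (the rise). The first step rests on the floor; each subsequent step sits one going further in +y and one rise higher in +z, directly behind and above the previous step with no overlap.

The picture frame is on top of the stool. The staircase is against the stool's +x side, with their −y faces flush.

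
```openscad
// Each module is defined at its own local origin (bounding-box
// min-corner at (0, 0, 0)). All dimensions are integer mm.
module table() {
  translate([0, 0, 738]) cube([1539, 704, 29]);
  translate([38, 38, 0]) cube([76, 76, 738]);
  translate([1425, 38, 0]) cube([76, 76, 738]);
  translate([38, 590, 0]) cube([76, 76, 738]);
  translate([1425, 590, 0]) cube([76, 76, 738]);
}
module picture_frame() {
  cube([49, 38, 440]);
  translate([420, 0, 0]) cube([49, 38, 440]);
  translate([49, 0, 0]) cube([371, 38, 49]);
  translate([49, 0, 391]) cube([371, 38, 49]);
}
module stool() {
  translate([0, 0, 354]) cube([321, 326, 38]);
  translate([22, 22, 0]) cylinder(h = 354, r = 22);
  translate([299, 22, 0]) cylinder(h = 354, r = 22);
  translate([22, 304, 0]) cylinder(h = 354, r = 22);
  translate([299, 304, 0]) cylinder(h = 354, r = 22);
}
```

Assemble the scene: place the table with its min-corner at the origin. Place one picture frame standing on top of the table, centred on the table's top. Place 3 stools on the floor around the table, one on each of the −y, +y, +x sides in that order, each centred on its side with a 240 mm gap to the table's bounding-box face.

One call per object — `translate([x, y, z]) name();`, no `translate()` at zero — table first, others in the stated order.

table();
translate([535, 333, 767]) picture_frame();
translate([609, -566, 0]) stool();
translate([609, 944, 0]) stool();
translate([1779, 189, 0]) stool();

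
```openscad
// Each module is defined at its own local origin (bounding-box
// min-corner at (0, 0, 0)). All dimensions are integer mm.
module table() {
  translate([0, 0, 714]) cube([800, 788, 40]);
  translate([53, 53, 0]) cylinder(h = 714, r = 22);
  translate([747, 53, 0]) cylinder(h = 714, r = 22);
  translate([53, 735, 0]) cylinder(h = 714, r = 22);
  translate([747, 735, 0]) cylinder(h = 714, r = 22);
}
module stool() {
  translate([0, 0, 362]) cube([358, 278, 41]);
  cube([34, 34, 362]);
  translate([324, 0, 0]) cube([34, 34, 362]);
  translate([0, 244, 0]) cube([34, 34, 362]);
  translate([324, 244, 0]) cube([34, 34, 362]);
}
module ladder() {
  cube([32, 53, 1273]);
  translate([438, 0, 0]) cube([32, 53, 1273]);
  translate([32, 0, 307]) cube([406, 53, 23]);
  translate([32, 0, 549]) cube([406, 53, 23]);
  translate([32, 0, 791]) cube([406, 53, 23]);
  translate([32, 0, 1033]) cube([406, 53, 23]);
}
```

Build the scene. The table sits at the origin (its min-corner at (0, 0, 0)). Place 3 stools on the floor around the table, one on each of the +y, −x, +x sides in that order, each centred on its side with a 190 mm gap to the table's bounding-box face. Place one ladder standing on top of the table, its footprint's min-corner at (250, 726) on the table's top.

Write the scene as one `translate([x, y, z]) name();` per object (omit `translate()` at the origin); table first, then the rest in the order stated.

table();
translate([221, 978, 0]) stool();
translate([-548, 255, 0]) stool();
translate([990, 255, 0]) stool();
translate([250, 726, 754]) ladder();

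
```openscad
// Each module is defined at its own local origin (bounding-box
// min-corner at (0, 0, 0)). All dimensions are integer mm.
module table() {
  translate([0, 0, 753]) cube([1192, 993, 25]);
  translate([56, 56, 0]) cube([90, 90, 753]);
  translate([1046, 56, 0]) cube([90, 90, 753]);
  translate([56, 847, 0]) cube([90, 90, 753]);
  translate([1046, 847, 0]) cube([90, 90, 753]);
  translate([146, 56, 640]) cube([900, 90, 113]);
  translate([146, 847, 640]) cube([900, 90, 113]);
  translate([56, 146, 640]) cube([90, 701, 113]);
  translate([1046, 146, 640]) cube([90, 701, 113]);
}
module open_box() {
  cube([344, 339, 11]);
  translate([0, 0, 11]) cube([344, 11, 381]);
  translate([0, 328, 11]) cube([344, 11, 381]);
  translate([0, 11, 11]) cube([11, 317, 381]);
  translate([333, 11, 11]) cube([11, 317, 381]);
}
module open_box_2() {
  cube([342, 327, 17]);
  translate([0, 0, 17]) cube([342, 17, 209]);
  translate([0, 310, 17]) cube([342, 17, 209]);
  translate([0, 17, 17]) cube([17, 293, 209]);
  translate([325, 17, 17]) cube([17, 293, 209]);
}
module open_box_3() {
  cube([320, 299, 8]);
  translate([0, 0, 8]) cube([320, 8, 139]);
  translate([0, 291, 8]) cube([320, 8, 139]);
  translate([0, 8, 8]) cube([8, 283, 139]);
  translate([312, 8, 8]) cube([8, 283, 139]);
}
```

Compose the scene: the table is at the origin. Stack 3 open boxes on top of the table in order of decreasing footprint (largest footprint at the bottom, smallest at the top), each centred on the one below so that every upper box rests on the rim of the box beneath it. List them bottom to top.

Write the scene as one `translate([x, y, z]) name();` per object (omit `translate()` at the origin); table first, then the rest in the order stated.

table();
translate([424, 327, 778]) open_box();
translate([425, 333, 1170]) open_box_2();
translate([436, 347, 1396]) open_box_3();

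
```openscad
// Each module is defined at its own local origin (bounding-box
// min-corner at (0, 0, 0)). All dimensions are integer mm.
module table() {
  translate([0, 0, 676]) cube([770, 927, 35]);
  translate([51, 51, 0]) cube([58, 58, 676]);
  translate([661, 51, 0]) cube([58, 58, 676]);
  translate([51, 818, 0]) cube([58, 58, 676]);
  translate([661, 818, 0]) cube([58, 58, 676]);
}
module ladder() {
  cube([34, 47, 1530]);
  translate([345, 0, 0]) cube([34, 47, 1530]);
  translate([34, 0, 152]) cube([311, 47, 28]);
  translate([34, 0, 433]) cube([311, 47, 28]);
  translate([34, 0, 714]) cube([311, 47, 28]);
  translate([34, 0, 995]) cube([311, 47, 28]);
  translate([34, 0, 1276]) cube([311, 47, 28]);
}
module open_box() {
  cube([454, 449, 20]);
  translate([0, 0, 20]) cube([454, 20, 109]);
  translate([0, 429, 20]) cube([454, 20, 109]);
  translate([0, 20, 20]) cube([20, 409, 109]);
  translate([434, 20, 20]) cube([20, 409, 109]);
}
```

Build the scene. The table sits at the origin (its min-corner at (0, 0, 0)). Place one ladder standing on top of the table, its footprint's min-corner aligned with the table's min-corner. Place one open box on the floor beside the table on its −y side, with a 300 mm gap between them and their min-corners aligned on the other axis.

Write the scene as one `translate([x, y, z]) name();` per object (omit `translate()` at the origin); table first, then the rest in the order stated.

table();
translate([0, 0, 711]) ladder();
translate([0, -749, 0]) open_box();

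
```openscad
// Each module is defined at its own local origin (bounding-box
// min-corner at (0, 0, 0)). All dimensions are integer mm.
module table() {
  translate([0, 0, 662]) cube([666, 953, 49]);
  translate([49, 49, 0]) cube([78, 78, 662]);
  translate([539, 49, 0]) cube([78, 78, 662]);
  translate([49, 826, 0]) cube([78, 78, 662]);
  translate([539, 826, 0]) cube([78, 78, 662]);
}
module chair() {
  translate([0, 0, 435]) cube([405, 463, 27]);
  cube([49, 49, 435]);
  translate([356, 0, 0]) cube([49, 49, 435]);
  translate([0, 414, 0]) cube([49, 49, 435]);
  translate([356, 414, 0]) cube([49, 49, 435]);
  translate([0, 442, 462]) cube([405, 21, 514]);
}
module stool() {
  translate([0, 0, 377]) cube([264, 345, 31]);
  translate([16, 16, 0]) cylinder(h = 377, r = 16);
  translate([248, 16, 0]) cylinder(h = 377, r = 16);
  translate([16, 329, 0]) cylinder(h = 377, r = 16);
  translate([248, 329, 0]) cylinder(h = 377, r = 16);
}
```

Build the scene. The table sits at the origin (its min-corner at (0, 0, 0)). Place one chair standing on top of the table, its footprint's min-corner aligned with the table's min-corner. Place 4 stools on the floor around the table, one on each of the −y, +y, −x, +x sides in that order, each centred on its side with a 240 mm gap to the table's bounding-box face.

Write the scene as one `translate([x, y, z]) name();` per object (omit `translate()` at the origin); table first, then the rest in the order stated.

table();
translate([0, 0, 711]) chair();
translate([201, -585, 0]) stool();
translate([201, 1193, 0]) stool();
translate([-504, 304, 0]) stool();
translate([906, 304, 0]) stool();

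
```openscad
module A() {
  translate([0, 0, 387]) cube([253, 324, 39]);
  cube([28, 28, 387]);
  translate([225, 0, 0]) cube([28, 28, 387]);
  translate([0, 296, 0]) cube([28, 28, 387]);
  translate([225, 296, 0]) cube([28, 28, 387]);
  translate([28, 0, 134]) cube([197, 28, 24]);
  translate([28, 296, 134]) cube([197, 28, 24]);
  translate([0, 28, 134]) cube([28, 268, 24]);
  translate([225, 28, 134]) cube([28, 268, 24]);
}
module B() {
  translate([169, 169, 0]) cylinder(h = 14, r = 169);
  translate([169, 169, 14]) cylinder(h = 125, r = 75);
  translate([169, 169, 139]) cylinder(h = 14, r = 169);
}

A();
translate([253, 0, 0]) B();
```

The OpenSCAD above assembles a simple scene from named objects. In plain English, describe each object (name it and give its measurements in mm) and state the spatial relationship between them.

A is a four-legged stool. The seat is a 253×324×39 mm slab whose top surface is at z = 426 mm; four square legs, each 28×28 mm in cross-section, run from the floor (z = 0) to the underside of the seat, each flush with a corner of the seat. Four stretchers, 28 mm wide and 24 mm tall, connect adjacent legs with their undersides at z = 134 mm, each running between the inner faces of the legs it joins and aligned with the legs' outer faces on the other axis.

B is a spool: two coaxial disc flanges of radius 169 mm and thickness 14 mm, joined by a core cylinder of radius 75 mm and height 125 mm. The lower flange rests on z = 0 and the three cylinders share a vertical axis.

The spool is against the stool's +x side, with their −y faces flush.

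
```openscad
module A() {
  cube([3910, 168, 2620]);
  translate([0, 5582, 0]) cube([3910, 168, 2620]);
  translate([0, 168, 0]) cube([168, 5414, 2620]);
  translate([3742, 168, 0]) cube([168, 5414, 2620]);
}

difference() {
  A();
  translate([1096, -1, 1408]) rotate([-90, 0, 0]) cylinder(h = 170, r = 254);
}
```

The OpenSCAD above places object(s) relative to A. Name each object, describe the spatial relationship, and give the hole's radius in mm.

A is a house frame. The house frame has a circular hole through its front wall. The hole's radius is 254 mm.

The subtracted cylinder has r = 254 mm.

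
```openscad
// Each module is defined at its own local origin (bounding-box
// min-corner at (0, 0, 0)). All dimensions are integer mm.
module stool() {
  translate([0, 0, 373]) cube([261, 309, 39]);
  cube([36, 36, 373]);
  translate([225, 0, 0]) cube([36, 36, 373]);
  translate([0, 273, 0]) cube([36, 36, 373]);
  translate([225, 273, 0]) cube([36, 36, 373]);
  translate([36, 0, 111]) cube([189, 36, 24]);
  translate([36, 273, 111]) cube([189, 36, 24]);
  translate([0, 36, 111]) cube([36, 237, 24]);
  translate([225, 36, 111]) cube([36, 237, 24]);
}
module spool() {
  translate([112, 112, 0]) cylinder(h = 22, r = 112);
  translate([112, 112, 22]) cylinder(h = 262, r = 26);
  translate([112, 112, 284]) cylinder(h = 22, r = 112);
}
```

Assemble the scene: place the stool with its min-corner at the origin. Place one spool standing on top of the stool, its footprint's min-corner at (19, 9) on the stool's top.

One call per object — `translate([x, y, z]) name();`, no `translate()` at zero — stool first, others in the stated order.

stool();
translate([19, 9, 412]) spool();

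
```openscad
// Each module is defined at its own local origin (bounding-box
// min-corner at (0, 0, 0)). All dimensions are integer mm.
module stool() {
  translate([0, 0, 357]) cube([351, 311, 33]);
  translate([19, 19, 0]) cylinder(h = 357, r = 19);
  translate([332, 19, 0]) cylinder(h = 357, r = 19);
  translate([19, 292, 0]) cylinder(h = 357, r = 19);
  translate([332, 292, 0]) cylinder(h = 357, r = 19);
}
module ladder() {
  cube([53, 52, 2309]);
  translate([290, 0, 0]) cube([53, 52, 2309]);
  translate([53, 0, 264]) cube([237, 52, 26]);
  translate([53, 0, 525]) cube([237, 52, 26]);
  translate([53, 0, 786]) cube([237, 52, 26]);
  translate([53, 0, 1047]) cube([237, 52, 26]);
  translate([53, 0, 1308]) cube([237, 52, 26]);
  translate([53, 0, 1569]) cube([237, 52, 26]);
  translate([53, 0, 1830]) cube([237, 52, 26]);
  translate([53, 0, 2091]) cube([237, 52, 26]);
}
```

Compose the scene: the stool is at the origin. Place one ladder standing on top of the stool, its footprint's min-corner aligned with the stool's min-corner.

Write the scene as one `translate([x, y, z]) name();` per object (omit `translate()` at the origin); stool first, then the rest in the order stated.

stool();
translate([0, 0, 390]) ladder();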